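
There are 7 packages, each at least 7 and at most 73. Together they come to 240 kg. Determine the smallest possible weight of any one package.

Minimizing one value means maximizing the remaining 6.
The other 6 can take up 6 × 73 = 438 ≥ 240 − 7, so one package can sit at its floor of 7.
Achievable: one at 7 and the other 6 totalling 233, which fits since 6 × 7 ≤ 233 ≤ 6 × 73.

7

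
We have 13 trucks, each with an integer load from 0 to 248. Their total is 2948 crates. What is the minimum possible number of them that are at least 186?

If only k of them are at least 186, the other 13 − k are at most 185, so the total is at most k·248 + (13 − k)·185.
This must reach 2948, so k·248 + (13 − k)·185 ≥ 2948, giving k ≥ 9.
Exactly 9 works: 9 values at 248 and 4 at 185 total 2972; lower one of the high values by 24 (still ≥ 186) to hit 2948.

9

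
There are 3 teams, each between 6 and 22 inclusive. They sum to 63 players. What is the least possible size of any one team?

To make one team as small as possible, make the other 2 as large as possible.
The other 2 contribute at most 2 × 22 = 44, leaving at least 63 − 44 = 19.
Since 19 ≥ 6, this is achievable: one at 19 and 2 at 22.

19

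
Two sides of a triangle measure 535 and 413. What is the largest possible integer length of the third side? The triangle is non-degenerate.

947

The third side must be less than 535 + 413 = 948.
The largest integer below 948 is 947.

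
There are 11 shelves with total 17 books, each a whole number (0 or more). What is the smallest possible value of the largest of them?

2

The average is 17/11 > 1, so not all 11 can be 1 or less; the largest is ≥ 2.
Taking 5 copies of 1 and 6 copies of 2 gives exactly 17, so 2 is attained.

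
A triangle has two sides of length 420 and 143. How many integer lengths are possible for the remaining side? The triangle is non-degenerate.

285

The triangle inequality gives |420 − 143| < c < 420 + 143, i.e. 277 < c < 563.
So c can be any integer from 278 to 562: 285 values.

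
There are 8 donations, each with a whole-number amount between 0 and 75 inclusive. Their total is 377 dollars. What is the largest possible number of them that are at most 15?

Each value at 15 or below falls at least 75 − 15 = 60 short of the ceiling 75.
The ceiling total is 8 × 75 = 600, and we need 377, so at most ⌊(600 − 377)/60⌋ = 3 can be that low.
k = 3 is achieved by 3 values at 15 and 5 at 75, total 420; lower one of the 75's by 43 (still > 15) to reach 377.

3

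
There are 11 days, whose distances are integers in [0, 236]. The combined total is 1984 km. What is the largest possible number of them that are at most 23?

Each value at 23 or below falls at least 236 − 23 = 213 short of the ceiling 236.
The ceiling total is 11 × 236 = 2596, and we need 1984, so at most ⌊(2596 − 1984)/213⌋ = 2 can be that low.
k = 2 is achieved by 2 values at 23 and 9 at 236, total 2170; lower one of the 236's by 186 (still > 23) to reach 1984.

2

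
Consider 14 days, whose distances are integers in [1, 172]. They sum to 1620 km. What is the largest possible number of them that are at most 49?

Suppose k of them are at most 49. Those contribute at most 49 each and the rest at most 172 each.
So the total is at most 49k + 172(14 − k) = 2408 − 123k. This must still be ≥ 1620, so k ≤ 6.
k = 6 is achieved by 6 values at 49 and 8 at 172, total 1670; lower one of the 172's by 50 (still > 49) to reach 1620.

6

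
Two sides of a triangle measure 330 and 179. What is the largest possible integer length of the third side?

The third side must be less than 330 + 179 = 509.
The largest integer below 509 is 508.

508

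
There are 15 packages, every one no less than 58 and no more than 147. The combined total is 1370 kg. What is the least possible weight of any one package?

58

To make one package as small as possible, make the other 14 as large as possible.
The other 14 can take up 14 × 147 = 2058 ≥ 1370 − 58, so one package can sit at its floor of 58.
Achievable: one at 58 and the other 14 totalling 1312, which fits since 14 × 58 ≤ 1312 ≤ 14 × 147.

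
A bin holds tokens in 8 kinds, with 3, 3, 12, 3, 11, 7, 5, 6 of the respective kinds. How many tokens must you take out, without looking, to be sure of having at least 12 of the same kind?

In the worst case you take as many as possible of each kind without reaching 12: 3 + 3 + 11 + 3 + 11 + 7 + 5 + 6 = 49.
The next one must give 12 of some kind, so 49 + 1 = 50.

50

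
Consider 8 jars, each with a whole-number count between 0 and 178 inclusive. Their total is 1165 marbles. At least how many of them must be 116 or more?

4

Each value short of 116 is at most 115, costing at least 178 − 115 = 63 against the maximum total of 1424.
We can afford to lose at most 1424 − 1165 = 259, so at most ⌊259/63⌋ = 4 fall short, and at least 4 are ≥ 116.
Exactly 4 works: 4 values at 178 and 4 at 115 total 1172; lower one of the high values by 7 (still ≥ 116) to hit 1165.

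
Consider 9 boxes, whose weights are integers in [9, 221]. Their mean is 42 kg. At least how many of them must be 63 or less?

The total is 9 × 42 = 378.
If only k of them are at most 63, the other 9 − k are at least 64, so the total is at least (9 − k)·64 + k·9.
This is ≤ 378, so (9 − k)·64 + 9k ≤ 378, which gives k ≥ 4.
Exactly 4 works: 4 values at 9 and 5 at 64 total 356; raise one of the low values by 22 (still ≤ 63) to hit 378.

4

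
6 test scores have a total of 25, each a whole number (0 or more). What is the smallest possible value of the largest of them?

5

If every one of the 6 were at most 4, the total would be at most 6 × 4 = 24 < 25.
Equality holds with 1 value of 5 and 5 values of 4.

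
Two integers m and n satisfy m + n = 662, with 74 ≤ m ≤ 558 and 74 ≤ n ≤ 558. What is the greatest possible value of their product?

With m + n fixed, mn peaks when the two are closest together.
Taking m = 331 and n = 331 (both in [74, 558]) gives mn = 109561.

109561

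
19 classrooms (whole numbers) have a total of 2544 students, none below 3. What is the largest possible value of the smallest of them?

The 19 values sum to 2544, so their minimum is at most ⌊2544/19⌋ = 133.
Achievable: 2 of them at 133 and 17 at 134 total 2544.

133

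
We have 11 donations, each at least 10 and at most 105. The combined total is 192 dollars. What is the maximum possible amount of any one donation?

92

Maximizing one value means minimizing the remaining 10.
The other 10 contribute at least 10 × 10 = 100, leaving at most 192 − 100 = 92.
Since 92 ≤ 105, this is achievable: one at 92 and 10 at 10.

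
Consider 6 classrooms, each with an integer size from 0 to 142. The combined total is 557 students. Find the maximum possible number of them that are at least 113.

If k of the values are ≥ 113, the total is ≥ 113k + 0(6 − k).
Setting 113k + 0(6 − k) ≤ 557 gives 113k ≤ 557, so k ≤ 4.
k = 4 is achieved by 4 values at 113 and 2 at 0, total 452; add 105 to one value (staying below 113) to reach 557.

4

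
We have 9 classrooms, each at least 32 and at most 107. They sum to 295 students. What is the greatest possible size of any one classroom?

To make one classroom as large as possible, make the other 8 as small as possible.
The other 8 contribute at least 8 × 32 = 256, leaving at most 295 − 256 = 39.
Since 39 ≤ 107, this is achievable: one at 39 and 8 at 32.

39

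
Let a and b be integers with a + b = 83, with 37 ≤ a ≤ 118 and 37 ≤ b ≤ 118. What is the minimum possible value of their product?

1702

Since a + b is fixed, pushing one of them to its bound minimizes the product.
The extreme feasible split is a = 37, b = 46, giving ab = 1702.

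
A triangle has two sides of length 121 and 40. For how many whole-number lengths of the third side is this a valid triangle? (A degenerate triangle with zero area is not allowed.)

79

The triangle inequality gives |121 − 40| < c < 121 + 40, i.e. 81 < c < 161.
So c can be any integer from 82 to 160: 79 values.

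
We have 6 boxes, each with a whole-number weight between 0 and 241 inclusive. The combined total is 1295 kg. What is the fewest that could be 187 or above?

Each value short of 187 is at most 186, costing at least 241 − 186 = 55 against the maximum total of 1446.
We can afford to lose at most 1446 − 1295 = 151, so at most ⌊151/55⌋ = 2 fall short, and at least 4 are ≥ 187.
Exactly 4 works: 4 values at 241 and 2 at 186 total 1336; lower one of the high values by 41 (still ≥ 187) to hit 1295.

4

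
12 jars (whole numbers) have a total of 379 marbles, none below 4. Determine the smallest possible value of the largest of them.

32

If every one of the 12 were at most 31, the total would be at most 12 × 31 = 372 < 379.
Achievable: 7 of them at 32 and 5 at 31 total 379.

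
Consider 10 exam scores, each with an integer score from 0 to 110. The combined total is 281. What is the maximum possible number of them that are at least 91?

3

Suppose k of them are at least 91. Those contribute at least 91 each and the other 10 − k at least 0 each.
So the total is at least 91k + 0(10 − k) = 0 + 91k. This must be ≤ 281, giving k ≤ 3.
k = 3 is achieved by 3 values at 91 and 7 at 0, total 273; add 8 to one value (staying below 91) to reach 281.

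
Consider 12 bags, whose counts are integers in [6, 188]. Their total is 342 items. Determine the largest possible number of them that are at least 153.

1

Suppose k of them are at least 153. Those contribute at least 153 each and the other 12 − k at least 6 each.
So the total is at least 153k + 6(12 − k) = 72 + 147k. This must be ≤ 342, giving k ≤ 1.
k = 1 is achieved by 1 value at 153 and 11 at 6, total 219; add 123 to one value (staying below 153) to reach 342.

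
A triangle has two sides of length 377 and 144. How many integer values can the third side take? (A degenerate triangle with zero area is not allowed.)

287

The triangle inequality gives |377 − 144| < c < 377 + 144, i.e. 233 < c < 521.
So c can be any integer from 234 to 520: 287 values.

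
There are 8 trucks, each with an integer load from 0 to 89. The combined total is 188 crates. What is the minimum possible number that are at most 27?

Each value above 27 is at least 28, contributing at least 28 − 0 = 28 above the floor 0.
The sum exceeds the floor total 0 by 188, so at most ⌊188/28⌋ = 6 exceed 27, and at least 2 are ≤ 27.
Exactly 2 works: 2 values at 0 and 6 at 28 total 168; raise one of the low values by 20 (still ≤ 27) to hit 188.

2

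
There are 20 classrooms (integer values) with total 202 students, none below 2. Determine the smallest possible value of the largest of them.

The 20 values sum to 202, so their maximum is at least ⌈202/20⌉ = 11.
Taking 18 copies of 10 and 2 copies of 11 gives exactly 202, so 11 is attained.

11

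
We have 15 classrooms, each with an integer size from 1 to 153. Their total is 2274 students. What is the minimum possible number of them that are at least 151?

8

If only k of them are at least 151, the other 15 − k are at most 150, so the total is at most k·153 + (15 − k)·150.
This must reach 2274, so k·153 + (15 − k)·150 ≥ 2274, giving k ≥ 8.
Exactly 8 works: 8 values at 153 and 7 at 150 total 2274.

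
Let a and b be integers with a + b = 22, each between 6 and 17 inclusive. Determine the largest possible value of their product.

For a fixed sum, the product ab is largest when a and b are as close as possible.
Taking a = 11 and b = 11 (both in [6, 17]) gives ab = 121.

121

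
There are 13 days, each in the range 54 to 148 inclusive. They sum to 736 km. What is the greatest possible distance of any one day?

Maximizing one value means minimizing the remaining 12.
The other 12 contribute at least 12 × 54 = 648, leaving at most 736 − 648 = 88.
Since 88 ≤ 148, this is achievable: one at 88 and 12 at 54.

88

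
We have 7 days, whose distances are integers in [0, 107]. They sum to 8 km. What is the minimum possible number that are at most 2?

Let j be the number exceeding 2. Then the total is ≥ 3·j + 0·(7 − j) = 0 + 3j.
So 3j ≤ 8 and j ≤ 2; hence at least 7 − 2 = 5 are ≤ 2.
Exactly 5 works: 5 values at 0 and 2 at 3 total 6; raise one of the low values by 2 (still ≤ 2) to hit 8.

5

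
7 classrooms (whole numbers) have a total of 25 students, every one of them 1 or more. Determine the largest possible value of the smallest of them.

3

The 7 values sum to 25, so their minimum is at most ⌊25/7⌋ = 3.
Taking 3 copies of 3 and 4 copies of 4 gives exactly 25, so 3 is attained.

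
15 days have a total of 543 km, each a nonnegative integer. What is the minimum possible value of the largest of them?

The 15 values sum to 543, so their maximum is at least ⌈543/15⌉ = 37.
Taking 12 copies of 36 and 3 copies of 37 gives exactly 543, so 37 is attained.

37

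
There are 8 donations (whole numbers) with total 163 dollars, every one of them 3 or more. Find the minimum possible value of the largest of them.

21

Some value must be at least ⌈163/8⌉ = 21, since 8 × 20 = 160 < 163.
Achievable: 3 of them at 21 and 5 at 20 total 163.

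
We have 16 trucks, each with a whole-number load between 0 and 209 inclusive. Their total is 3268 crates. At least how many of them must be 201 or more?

Each value short of 201 is at most 200, costing at least 209 − 200 = 9 against the maximum total of 3344.
We can afford to lose at most 3344 − 3268 = 76, so at most ⌊76/9⌋ = 8 fall short, and at least 8 are ≥ 201.
Exactly 8 works: 8 values at 209 and 8 at 200 total 3272; lower one of the high values by 4 (still ≥ 201) to hit 3268.

8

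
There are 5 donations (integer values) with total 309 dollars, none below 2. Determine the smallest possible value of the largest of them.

62

The average is 309/5 > 61, so not all 5 can be 61 or less; the largest is ≥ 62.
Achievable: 4 of them at 62 and 1 at 61 total 309.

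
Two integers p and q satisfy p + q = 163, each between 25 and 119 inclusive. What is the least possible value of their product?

5236

Since p + q is fixed, pushing one of them to its bound minimizes the product.
The extreme feasible split is p = 44, q = 119, giving pq = 5236.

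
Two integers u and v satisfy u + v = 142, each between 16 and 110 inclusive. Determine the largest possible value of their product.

5041

With u + v fixed, uv peaks when the two are closest together.
Taking u = 71 and v = 71 (both in [16, 110]) gives uv = 5041.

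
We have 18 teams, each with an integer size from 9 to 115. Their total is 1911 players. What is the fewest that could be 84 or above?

14

If only k of them are at least 84, the other 18 − k are at most 83, so the total is at most k·115 + (18 − k)·83.
This must reach 1911, so k·115 + (18 − k)·83 ≥ 1911, giving k ≥ 14.
Exactly 14 works: 14 values at 115 and 4 at 83 total 1942; lower one of the high values by 31 (still ≥ 84) to hit 1911.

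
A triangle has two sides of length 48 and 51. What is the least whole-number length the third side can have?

4

The third side must exceed |48 − 51| = 3.
The smallest integer above 3 is 4.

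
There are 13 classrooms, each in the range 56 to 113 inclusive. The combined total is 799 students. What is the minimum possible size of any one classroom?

56

Minimizing one value means maximizing the remaining 12.
The other 12 can take up 12 × 113 = 1356 ≥ 799 − 56, so one classroom can sit at its floor of 56.
Achievable: one at 56 and the other 12 totalling 743, which fits since 12 × 56 ≤ 743 ≤ 12 × 113.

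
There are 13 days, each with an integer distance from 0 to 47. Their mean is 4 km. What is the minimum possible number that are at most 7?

The total is 13 × 4 = 52.
Each value above 7 is at least 8, contributing at least 8 − 0 = 8 above the floor 0.
The sum exceeds the floor total 0 by 52, so at most ⌊52/8⌋ = 6 exceed 7, and at least 7 are ≤ 7.
Exactly 7 works: 7 values at 0 and 6 at 8 total 48; raise one of the low values by 4 (still ≤ 7) to hit 52.

7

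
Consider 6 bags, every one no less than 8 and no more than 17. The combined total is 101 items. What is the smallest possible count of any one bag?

To make one bag as small as possible, make the other 5 as large as possible.
The other 5 contribute at most 5 × 17 = 85, leaving at least 101 − 85 = 16.
Since 16 ≥ 8, this is achievable: one at 16 and 5 at 17.

16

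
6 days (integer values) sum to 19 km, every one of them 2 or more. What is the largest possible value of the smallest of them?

The average is 19/6 < 4, so some value is ≤ 3.
Equality holds with 5 values of 3 and 1 value of 4.

3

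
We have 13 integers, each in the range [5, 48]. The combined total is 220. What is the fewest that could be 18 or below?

If only k of them are at most 18, the other 13 − k are at least 19, so the total is at least (13 − k)·19 + k·5.
This is ≤ 220, so (13 − k)·19 + 5k ≤ 220, which gives k ≥ 2.
Exactly 2 works: 2 values at 5 and 11 at 19 total 219; raise one of the low values by 1 (still ≤ 18) to hit 220.

2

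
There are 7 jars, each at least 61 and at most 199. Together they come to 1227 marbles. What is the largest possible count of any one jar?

Maximizing one value means minimizing the remaining 6.
The other 6 contribute at least 6 × 61 = 366, leaving at most 1227 − 366 = 861.
But each jar is capped at 199, so the maximum is 199.
Achievable: one at 199 and the other 6 totalling 1028, which fits since 6 × 61 ≤ 1028 ≤ 6 × 199.

199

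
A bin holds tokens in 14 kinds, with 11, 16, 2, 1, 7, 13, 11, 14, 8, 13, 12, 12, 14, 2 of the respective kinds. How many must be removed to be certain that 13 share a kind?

127

In the worst case you take as many as possible of each kind without reaching 13: 11 + 12 + 2 + 1 + 7 + 12 + 11 + 12 + 8 + 12 + 12 + 12 + 12 + 2 = 126.
The next one must give 13 of some kind, so 126 + 1 = 127.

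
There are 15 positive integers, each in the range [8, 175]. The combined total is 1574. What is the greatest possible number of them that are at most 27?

Suppose k of them are at most 27. Those contribute at most 27 each and the rest at most 175 each.
So the total is at most 27k + 175(15 − k) = 2625 − 148k. This must still be ≥ 1574, so k ≤ 7.
k = 7 is achieved by 7 values at 27 and 8 at 175, total 1589; lower one of the 175's by 15 (still > 27) to reach 1574.

7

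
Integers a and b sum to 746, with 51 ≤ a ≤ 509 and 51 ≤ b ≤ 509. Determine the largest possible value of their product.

For a fixed sum, the product ab is largest when a and b are as close as possible.
Taking a = 373 and b = 373 (both in [51, 509]) gives ab = 139129.

139129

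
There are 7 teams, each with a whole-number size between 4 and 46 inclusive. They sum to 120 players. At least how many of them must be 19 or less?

Let j be the number exceeding 19. Then the total is ≥ 20·j + 4·(7 − j) = 28 + 16j.
So 16j ≤ 92 and j ≤ 5; hence at least 7 − 5 = 2 are ≤ 19.
Exactly 2 works: 2 values at 4 and 5 at 20 total 108; raise one of the low values by 12 (still ≤ 19) to hit 120.

2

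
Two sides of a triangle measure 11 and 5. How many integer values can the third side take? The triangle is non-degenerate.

The triangle inequality gives |11 − 5| < c < 11 + 5, i.e. 6 < c < 16.
So c can be any integer from 7 to 15: 9 values.

9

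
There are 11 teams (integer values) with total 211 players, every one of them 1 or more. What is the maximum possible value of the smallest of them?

19

If every one of the 11 were at least 20, the total would be at least 11 × 20 = 220 > 211.
Achievable: 9 of them at 19 and 2 at 20 total 211.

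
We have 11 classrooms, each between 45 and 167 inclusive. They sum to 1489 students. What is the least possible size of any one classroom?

45

To make one classroom as small as possible, make the other 10 as large as possible.
The other 10 can take up 10 × 167 = 1670 ≥ 1489 − 45, so one classroom can sit at its floor of 45.
Achievable: one at 45 and the other 10 totalling 1444, which fits since 10 × 45 ≤ 1444 ≤ 10 × 167.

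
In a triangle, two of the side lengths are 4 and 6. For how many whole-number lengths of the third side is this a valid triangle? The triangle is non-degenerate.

The triangle inequality gives |4 − 6| < c < 4 + 6, i.e. 2 < c < 10.
So c can be any integer from 3 to 9: 7 values.

7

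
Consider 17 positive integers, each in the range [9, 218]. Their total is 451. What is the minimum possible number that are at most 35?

6

Let j be the number exceeding 35. Then the total is ≥ 36·j + 9·(17 − j) = 153 + 27j.
So 27j ≤ 298 and j ≤ 11; hence at least 17 − 11 = 6 are ≤ 35.
Exactly 6 works: 6 values at 9 and 11 at 36 total 450; raise one of the low values by 1 (still ≤ 35) to hit 451.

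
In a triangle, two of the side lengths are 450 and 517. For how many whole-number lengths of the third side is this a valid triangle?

The triangle inequality gives |450 − 517| < c < 450 + 517, i.e. 67 < c < 967.
So c can be any integer from 68 to 966: 899 values.

899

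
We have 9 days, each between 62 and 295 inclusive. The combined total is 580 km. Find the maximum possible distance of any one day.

84

To make one day as large as possible, make the other 8 as small as possible.
The other 8 contribute at least 8 × 62 = 496, leaving at most 580 − 496 = 84.
Since 84 ≤ 295, this is achievable: one at 84 and 8 at 62.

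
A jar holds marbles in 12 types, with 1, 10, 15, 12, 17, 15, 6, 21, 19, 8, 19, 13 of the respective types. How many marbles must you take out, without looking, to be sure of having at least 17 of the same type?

145

In the worst case you take as many as possible of each type without reaching 17: 1 + 10 + 15 + 12 + 16 + 15 + 6 + 16 + 16 + 8 + 16 + 13 = 144.
The next one must give 17 of some type, so 144 + 1 = 145.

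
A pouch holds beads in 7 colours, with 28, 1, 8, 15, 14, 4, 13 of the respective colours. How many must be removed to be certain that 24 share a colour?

In the worst case you take as many as possible of each colour without reaching 24: 23 + 1 + 8 + 15 + 14 + 4 + 13 = 78.
The next one must give 24 of some colour, so 78 + 1 = 79.

79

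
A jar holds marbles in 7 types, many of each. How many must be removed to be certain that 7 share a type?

43

You could draw 6 of every type without reaching 7 of any — 42 in all.
One more forces 7 of some type, so 42 + 1 = 43.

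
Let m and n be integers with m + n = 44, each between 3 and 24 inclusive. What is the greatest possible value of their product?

484

mn = m(44 − m) is maximized when m is as near 44/2 as the bounds allow.
Taking m = 22 and n = 22 (both in [3, 24]) gives mn = 484.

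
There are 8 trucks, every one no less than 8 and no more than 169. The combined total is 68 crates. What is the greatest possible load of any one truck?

To make one truck as large as possible, make the other 7 as small as possible.
The other 7 contribute at least 7 × 8 = 56, leaving at most 68 − 56 = 12.
Since 12 ≤ 169, this is achievable: one at 12 and 7 at 8.

12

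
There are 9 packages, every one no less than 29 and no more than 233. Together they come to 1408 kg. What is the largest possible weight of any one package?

Maximizing one value means minimizing the remaining 8.
The other 8 contribute at least 8 × 29 = 232, leaving at most 1408 − 232 = 1176.
But each package is capped at 233, so the maximum is 233.
Achievable: one at 233 and the other 8 totalling 1175, which fits since 8 × 29 ≤ 1175 ≤ 8 × 233.

233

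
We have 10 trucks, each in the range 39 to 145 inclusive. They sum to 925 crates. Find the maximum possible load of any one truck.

Maximizing one value means minimizing the remaining 9.
The other 9 contribute at least 9 × 39 = 351, leaving at most 925 − 351 = 574.
But each truck is capped at 145, so the maximum is 145.
Achievable: one at 145 and the other 9 totalling 780, which fits since 9 × 39 ≤ 780 ≤ 9 × 145.

145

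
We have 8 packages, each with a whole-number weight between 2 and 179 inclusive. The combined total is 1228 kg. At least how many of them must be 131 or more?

4

Each value short of 131 is at most 130, costing at least 179 − 130 = 49 against the maximum total of 1432.
We can afford to lose at most 1432 − 1228 = 204, so at most ⌊204/49⌋ = 4 fall short, and at least 4 are ≥ 131.
Exactly 4 works: 4 values at 179 and 4 at 130 total 1236; lower one of the high values by 8 (still ≥ 131) to hit 1228.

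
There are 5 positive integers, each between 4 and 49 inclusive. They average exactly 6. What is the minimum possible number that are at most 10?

4

The total is 5 × 6 = 30.
If only k of them are at most 10, the other 5 − k are at least 11, so the total is at least (5 − k)·11 + k·4.
This is ≤ 30, so (5 − k)·11 + 4k ≤ 30, which gives k ≥ 4.
Exactly 4 works: 4 values at 4 and 1 at 11 total 27; raise one of the low values by 3 (still ≤ 10) to hit 30.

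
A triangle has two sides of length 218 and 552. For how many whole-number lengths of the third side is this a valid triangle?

The triangle inequality gives |218 − 552| < c < 218 + 552, i.e. 334 < c < 770.
So c can be any integer from 335 to 769: 435 values.

435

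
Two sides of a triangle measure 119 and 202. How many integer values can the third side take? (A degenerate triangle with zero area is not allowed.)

The triangle inequality gives |119 − 202| < c < 119 + 202, i.e. 83 < c < 321.
So c can be any integer from 84 to 320: 237 values.

237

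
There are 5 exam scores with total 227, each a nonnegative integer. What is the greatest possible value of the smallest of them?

45

The 5 values sum to 227, so their minimum is at most ⌊227/5⌋ = 45.
Achievable: 3 of them at 45 and 2 at 46 total 227.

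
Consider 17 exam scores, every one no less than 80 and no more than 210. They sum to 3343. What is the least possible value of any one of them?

80

To make one score as small as possible, make the other 16 as large as possible.
The other 16 can take up 16 × 210 = 3360 ≥ 3343 − 80, so one score can sit at its floor of 80.
Achievable: one at 80 and the other 16 totalling 3263, which fits since 16 × 80 ≤ 3263 ≤ 16 × 210.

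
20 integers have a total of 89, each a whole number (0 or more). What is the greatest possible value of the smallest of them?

4

The 20 values sum to 89, so their minimum is at most ⌊89/20⌋ = 4.
Equality holds with 11 values of 4 and 9 values of 5.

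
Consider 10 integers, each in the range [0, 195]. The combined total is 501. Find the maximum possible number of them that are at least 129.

Suppose k of them are at least 129. Those contribute at least 129 each and the other 10 − k at least 0 each.
So the total is at least 129k + 0(10 − k) = 0 + 129k. This must be ≤ 501, giving k ≤ 3.
k = 3 is achieved by 3 values at 129 and 7 at 0, total 387; add 114 to one value (staying below 129) to reach 501.

3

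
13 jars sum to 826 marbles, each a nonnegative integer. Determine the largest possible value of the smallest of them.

63

The 13 values sum to 826, so their minimum is at most ⌊826/13⌋ = 63.
Taking 6 copies of 63 and 7 copies of 64 gives exactly 826, so 63 is attained.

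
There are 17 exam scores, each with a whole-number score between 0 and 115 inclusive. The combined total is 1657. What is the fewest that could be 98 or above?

1

Each value short of 98 is at most 97, costing at least 115 − 97 = 18 against the maximum total of 1955.
We can afford to lose at most 1955 − 1657 = 298, so at most ⌊298/18⌋ = 16 fall short, and at least 1 are ≥ 98.
Exactly 1 works: 1 value at 115 and 16 at 97 total 1667; lower one of the high values by 10 (still ≥ 98) to hit 1657.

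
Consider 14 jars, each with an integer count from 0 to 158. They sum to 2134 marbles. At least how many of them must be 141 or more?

10

If only k of them are at least 141, the other 14 − k are at most 140, so the total is at most k·158 + (14 − k)·140.
This must reach 2134, so k·158 + (14 − k)·140 ≥ 2134, giving k ≥ 10.
Exactly 10 works: 10 values at 158 and 4 at 140 total 2140; lower one of the high values by 6 (still ≥ 141) to hit 2134.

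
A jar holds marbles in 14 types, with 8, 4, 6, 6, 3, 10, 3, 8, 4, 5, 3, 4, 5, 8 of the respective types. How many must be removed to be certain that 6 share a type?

In the worst case you take as many as possible of each type without reaching 6: 5 + 4 + 5 + 5 + 3 + 5 + 3 + 5 + 4 + 5 + 3 + 4 + 5 + 5 = 61.
The next one must give 6 of some type, so 61 + 1 = 62.

62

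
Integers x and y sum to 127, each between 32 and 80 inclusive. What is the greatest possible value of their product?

4032

With x + y fixed, xy peaks when the two are closest together.
Taking x = 63 and y = 64 (both in [32, 80]) gives xy = 4032.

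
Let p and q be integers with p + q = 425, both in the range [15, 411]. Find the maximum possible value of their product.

45156

For a fixed sum, the product pq is largest when p and q are as close as possible.
Taking p = 212 and q = 213 (both in [15, 411]) gives pq = 45156.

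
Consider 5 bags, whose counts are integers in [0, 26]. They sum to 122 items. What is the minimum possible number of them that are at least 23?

Each value short of 23 is at most 22, costing at least 26 − 22 = 4 against the maximum total of 130.
We can afford to lose at most 130 − 122 = 8, so at most ⌊8/4⌋ = 2 fall short, and at least 3 are ≥ 23.
Exactly 3 works: 3 values at 26 and 2 at 22 total 122.

3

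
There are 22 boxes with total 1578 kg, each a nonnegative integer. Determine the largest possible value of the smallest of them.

71

The 22 values sum to 1578, so their minimum is at most ⌊1578/22⌋ = 71.
Taking 6 copies of 71 and 16 copies of 72 gives exactly 1578, so 71 is attained.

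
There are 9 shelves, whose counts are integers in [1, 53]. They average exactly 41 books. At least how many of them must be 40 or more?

2

The total is 9 × 41 = 369.
If only k of them are at least 40, the other 9 − k are at most 39, so the total is at most k·53 + (9 − k)·39.
This must reach 369, so k·53 + (9 − k)·39 ≥ 369, giving k ≥ 2.
Exactly 2 works: 2 values at 53 and 7 at 39 total 379; lower one of the high values by 10 (still ≥ 40) to hit 369.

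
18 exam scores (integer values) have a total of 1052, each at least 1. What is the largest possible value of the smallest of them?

The 18 values sum to 1052, so their minimum is at most ⌊1052/18⌋ = 58.
Equality holds with 10 values of 58 and 8 values of 59.

58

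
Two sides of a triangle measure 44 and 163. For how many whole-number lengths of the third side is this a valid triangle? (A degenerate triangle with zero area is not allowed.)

87

The triangle inequality gives |44 − 163| < c < 44 + 163, i.e. 119 < c < 207.
So c can be any integer from 120 to 206: 87 values.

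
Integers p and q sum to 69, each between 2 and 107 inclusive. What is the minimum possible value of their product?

134

Since p + q is fixed, pushing one of them to its bound minimizes the product.
At the endpoint p = 2, q = 69 − 2 = 67, so pq = 2 × 67 = 134.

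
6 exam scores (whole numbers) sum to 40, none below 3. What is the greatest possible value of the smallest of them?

6

The 6 values sum to 40, so their minimum is at most ⌊40/6⌋ = 6.
Equality holds with 2 values of 6 and 4 values of 7.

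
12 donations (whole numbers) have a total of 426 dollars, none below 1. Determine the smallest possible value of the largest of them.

36

Some value must be at least ⌈426/12⌉ = 36, since 12 × 35 = 420 < 426.
Achievable: 6 of them at 36 and 6 at 35 total 426.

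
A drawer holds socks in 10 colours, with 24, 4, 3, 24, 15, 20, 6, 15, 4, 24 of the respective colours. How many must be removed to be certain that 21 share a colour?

128

In the worst case you take as many as possible of each colour without reaching 21: 20 + 4 + 3 + 20 + 15 + 20 + 6 + 15 + 4 + 20 = 127.
The next one must give 21 of some colour, so 127 + 1 = 128.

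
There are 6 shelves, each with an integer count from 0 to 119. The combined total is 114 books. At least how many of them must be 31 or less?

3

Let j be the number exceeding 31. Then the total is ≥ 32·j + 0·(6 − j) = 0 + 32j.
So 32j ≤ 114 and j ≤ 3; hence at least 6 − 3 = 3 are ≤ 31.
Exactly 3 works: 3 values at 0 and 3 at 32 total 96; raise one of the low values by 18 (still ≤ 31) to hit 114.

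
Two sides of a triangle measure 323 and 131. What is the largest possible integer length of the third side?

The third side must be less than 323 + 131 = 454.
The largest integer below 454 is 453.

453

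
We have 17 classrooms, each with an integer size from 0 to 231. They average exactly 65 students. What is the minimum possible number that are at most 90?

5

The total is 17 × 65 = 1105.
If only k of them are at most 90, the other 17 − k are at least 91, so the total is at least (17 − k)·91 + k·0.
This is ≤ 1105, so (17 − k)·91 + 0k ≤ 1105, which gives k ≥ 5.
Exactly 5 works: 5 values at 0 and 12 at 91 total 1092; raise one of the low values by 13 (still ≤ 90) to hit 1105.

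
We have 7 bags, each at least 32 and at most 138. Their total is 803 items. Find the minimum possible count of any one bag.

32

Minimizing one value means maximizing the remaining 6.
The other 6 can take up 6 × 138 = 828 ≥ 803 − 32, so one bag can sit at its floor of 32.
Achievable: one at 32 and the other 6 totalling 771, which fits since 6 × 32 ≤ 771 ≤ 6 × 138.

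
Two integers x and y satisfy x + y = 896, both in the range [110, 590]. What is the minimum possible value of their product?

180540

Since x + y is fixed, pushing one of them to its bound minimizes the product.
At the endpoint x = 306, y = 896 − 306 = 590, so xy = 306 × 590 = 180540.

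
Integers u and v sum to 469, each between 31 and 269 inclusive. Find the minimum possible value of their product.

For a fixed sum, uv is smallest when u and v are as far apart as possible.
The extreme feasible split is u = 200, v = 269, giving uv = 53800.

53800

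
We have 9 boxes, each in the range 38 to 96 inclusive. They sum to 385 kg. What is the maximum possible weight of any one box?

Maximizing one value means minimizing the remaining 8.
The other 8 contribute at least 8 × 38 = 304, leaving at most 385 − 304 = 81.
Since 81 ≤ 96, this is achievable: one at 81 and 8 at 38.

81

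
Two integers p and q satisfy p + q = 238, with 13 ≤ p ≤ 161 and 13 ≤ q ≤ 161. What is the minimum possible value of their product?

Since p + q is fixed, pushing one of them to its bound minimizes the product.
At the endpoint p = 77, q = 238 − 77 = 161, so pq = 77 × 161 = 12397.

12397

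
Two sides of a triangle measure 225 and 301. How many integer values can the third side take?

449

The triangle inequality gives |225 − 301| < c < 225 + 301, i.e. 76 < c < 526.
So c can be any integer from 77 to 525: 449 values.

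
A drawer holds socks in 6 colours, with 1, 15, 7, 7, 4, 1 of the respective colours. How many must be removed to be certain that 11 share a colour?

31

In the worst case you take as many as possible of each colour without reaching 11: 1 + 10 + 7 + 7 + 4 + 1 = 30.
The next one must give 11 of some colour, so 30 + 1 = 31.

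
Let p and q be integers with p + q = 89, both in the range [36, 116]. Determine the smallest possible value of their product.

For a fixed sum, pq is smallest when p and q are as far apart as possible.
The extreme feasible split is p = 36, q = 53, giving pq = 1908.

1908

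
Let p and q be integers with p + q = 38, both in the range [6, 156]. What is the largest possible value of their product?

361

For a fixed sum, the product pq is largest when p and q are as close as possible.
Taking p = 19 and q = 19 (both in [6, 156]) gives pq = 361.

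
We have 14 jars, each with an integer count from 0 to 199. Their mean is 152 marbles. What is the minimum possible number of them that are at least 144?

The total is 14 × 152 = 2128.
Suppose at most 14 − j of them reach 144; then j values are ≤ 143 and the rest ≤ 199.
The total is then ≤ 143·j + 199·(14 − j) = 2786 − 56j. For this to be ≥ 2128 we need j ≤ 11, so at least 14 − 11 = 3 must reach 144.
Exactly 3 works: 3 values at 199 and 11 at 143 total 2170; lower one of the high values by 42 (still ≥ 144) to hit 2128.

3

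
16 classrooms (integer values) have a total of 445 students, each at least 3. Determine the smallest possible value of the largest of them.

The 16 values sum to 445, so their maximum is at least ⌈445/16⌉ = 28.
Taking 3 copies of 27 and 13 copies of 28 gives exactly 445, so 28 is attained.

28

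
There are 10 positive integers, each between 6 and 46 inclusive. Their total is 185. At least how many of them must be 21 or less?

3

Each value above 21 is at least 22, contributing at least 22 − 6 = 16 above the floor 6.
The sum exceeds the floor total 60 by 125, so at most ⌊125/16⌋ = 7 exceed 21, and at least 3 are ≤ 21.
Exactly 3 works: 3 values at 6 and 7 at 22 total 172; raise one of the low values by 13 (still ≤ 21) to hit 185.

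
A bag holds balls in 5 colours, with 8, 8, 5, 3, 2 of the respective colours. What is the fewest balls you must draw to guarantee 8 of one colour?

In the worst case you take as many as possible of each colour without reaching 8: 7 + 7 + 5 + 3 + 2 = 24.
The next one must give 8 of some colour, so 24 + 1 = 25.

25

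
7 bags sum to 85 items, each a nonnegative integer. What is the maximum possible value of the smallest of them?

The average is 85/7 < 13, so some value is ≤ 12.
Taking 6 copies of 12 and 1 copy of 13 gives exactly 85, so 12 is attained.

12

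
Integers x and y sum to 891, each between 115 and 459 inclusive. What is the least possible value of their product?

198288

Since x + y is fixed, pushing one of them to its bound minimizes the product.
At the endpoint x = 432, y = 891 − 432 = 459, so xy = 432 × 459 = 198288.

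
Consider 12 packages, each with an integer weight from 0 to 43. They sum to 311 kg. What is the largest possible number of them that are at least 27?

11

Suppose k of them are at least 27. Those contribute at least 27 each and the other 12 − k at least 0 each.
So the total is at least 27k + 0(12 − k) = 0 + 27k. This must be ≤ 311, giving k ≤ 11.
k = 11 is achieved by 11 values at 27 and 1 at 0, total 297; add 14 to one value (staying below 27) to reach 311.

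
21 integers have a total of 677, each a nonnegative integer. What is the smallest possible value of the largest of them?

33

If every one of the 21 were at most 32, the total would be at most 21 × 32 = 672 < 677.
Taking 16 copies of 32 and 5 copies of 33 gives exactly 677, so 33 is attained.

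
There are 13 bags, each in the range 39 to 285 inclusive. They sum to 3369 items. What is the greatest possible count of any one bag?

285

Maximizing one value means minimizing the remaining 12.
The other 12 contribute at least 12 × 39 = 468, leaving at most 3369 − 468 = 2901.
But each bag is capped at 285, so the maximum is 285.
Achievable: one at 285 and the other 12 totalling 3084, which fits since 12 × 39 ≤ 3084 ≤ 12 × 285.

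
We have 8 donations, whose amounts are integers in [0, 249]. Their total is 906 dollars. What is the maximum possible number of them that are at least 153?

5

If k of the values are ≥ 153, the total is ≥ 153k + 0(8 − k).
Setting 153k + 0(8 − k) ≤ 906 gives 153k ≤ 906, so k ≤ 5.
k = 5 is achieved by 5 values at 153 and 3 at 0, total 765; add 141 to one value (staying below 153) to reach 906.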